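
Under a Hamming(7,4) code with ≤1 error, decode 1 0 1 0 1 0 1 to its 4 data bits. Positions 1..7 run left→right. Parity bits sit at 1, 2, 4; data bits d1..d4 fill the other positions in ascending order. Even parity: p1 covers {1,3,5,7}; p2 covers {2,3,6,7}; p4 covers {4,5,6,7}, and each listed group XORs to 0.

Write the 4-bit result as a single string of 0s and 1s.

1101

s1 (pos 1,3,5,7): 1⊕1⊕1⊕1 = 0
s2 (pos 2,3,6,7): 0⊕1⊕0⊕1 = 0
s4 (pos 4,5,6,7): 0⊕1⊕0⊕1 = 0
Syndrome s4…s1 = 000 → no error.
Read data bits from positions 3,5,6,7: 1101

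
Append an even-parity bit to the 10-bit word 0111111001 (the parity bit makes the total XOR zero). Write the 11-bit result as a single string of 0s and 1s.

01111110011

XOR of the 10 data bits: 0⊕1⊕1⊕1⊕1⊕1⊕1⊕0⊕0⊕1 = 1
Parity bit = 1 (so all 11 bits XOR to 0).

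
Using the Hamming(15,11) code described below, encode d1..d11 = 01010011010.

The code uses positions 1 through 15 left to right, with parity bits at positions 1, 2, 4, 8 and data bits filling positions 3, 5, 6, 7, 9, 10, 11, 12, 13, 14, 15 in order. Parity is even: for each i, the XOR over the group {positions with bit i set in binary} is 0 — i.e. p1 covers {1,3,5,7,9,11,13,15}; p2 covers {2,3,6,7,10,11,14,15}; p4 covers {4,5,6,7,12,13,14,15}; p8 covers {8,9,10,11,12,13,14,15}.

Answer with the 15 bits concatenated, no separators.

Place data at non-parity positions: p1 p2 0 p4 1 0 1 p8 0 0 1 1 0 1 0
p1 (pos 1,3,5,7,9,11,13,15): XOR of data positions = 0⊕1⊕1⊕0⊕1⊕0⊕0 = 1
p2 (pos 2,3,6,7,10,11,14,15): XOR of data positions = 0⊕0⊕1⊕0⊕1⊕1⊕0 = 1
p4 (pos 4,5,6,7,12,13,14,15): XOR of data positions = 1⊕0⊕1⊕1⊕0⊕1⊕0 = 0
p8 (pos 8,9,10,11,12,13,14,15): XOR of data positions = 0⊕0⊕1⊕1⊕0⊕1⊕0 = 1
Codeword: 110010110011010

110010110011010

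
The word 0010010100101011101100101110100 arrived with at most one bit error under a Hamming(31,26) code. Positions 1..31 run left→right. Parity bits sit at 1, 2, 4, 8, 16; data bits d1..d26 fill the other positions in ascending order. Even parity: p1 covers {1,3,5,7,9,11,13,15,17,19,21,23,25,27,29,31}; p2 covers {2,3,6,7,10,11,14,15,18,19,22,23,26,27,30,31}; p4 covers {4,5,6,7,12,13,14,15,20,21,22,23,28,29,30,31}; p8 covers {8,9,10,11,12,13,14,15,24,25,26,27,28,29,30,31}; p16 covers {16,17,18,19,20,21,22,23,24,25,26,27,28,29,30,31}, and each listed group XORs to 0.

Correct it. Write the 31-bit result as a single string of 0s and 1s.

s1 (pos 1,3,5,7,9,11,13,15,17,19,21,23,25,27,29,31): 0⊕1⊕0⊕0⊕0⊕1⊕1⊕1⊕1⊕1⊕0⊕1⊕1⊕1⊕1⊕0 = 0
s2 (pos 2,3,6,7,10,11,14,15,18,19,22,23,26,27,30,31): 0⊕1⊕1⊕0⊕0⊕1⊕0⊕1⊕0⊕1⊕0⊕1⊕1⊕1⊕0⊕0 = 0
s4 (pos 4,5,6,7,12,13,14,15,20,21,22,23,28,29,30,31): 0⊕0⊕1⊕0⊕0⊕1⊕0⊕1⊕1⊕0⊕0⊕1⊕0⊕1⊕0⊕0 = 0
s8 (pos 8,9,10,11,12,13,14,15,24,25,26,27,28,29,30,31): 1⊕0⊕0⊕1⊕0⊕1⊕0⊕1⊕0⊕1⊕1⊕1⊕0⊕1⊕0⊕0 = 0
s16 (pos 16,17,18,19,20,21,22,23,24,25,26,27,28,29,30,31): 1⊕1⊕0⊕1⊕1⊕0⊕0⊕1⊕0⊕1⊕1⊕1⊕0⊕1⊕0⊕0 = 1
Syndrome s16…s1 = 10000 → error at position 16.
Flip position 16: 0010010100101011101100101110100 → 0010010100101010101100101110100

0010010100101010101100101110100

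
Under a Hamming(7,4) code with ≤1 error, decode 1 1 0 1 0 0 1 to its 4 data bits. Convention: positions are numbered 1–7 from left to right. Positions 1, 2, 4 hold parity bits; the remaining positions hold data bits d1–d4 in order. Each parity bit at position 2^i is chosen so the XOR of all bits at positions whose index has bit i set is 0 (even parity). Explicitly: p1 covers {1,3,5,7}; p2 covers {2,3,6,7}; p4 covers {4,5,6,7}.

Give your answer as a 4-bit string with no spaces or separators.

s1 (pos 1,3,5,7): 1⊕0⊕0⊕1 = 0
s2 (pos 2,3,6,7): 1⊕0⊕0⊕1 = 0
s4 (pos 4,5,6,7): 1⊕0⊕0⊕1 = 0
Syndrome s4…s1 = 000 → no error.
Read data bits from positions 3,5,6,7: 0001

0001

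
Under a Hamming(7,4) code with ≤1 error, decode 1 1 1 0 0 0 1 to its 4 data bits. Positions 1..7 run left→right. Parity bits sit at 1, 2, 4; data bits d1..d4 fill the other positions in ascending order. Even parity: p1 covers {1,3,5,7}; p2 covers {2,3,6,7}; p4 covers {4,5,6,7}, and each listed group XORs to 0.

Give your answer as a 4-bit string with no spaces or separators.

s1 (pos 1,3,5,7): 1⊕1⊕0⊕1 = 1
s2 (pos 2,3,6,7): 1⊕1⊕0⊕1 = 1
s4 (pos 4,5,6,7): 0⊕0⊕0⊕1 = 1
Syndrome s4…s1 = 111 → error at position 7.
Flip position 7: 1110001 → 1110000
Read data bits from positions 3,5,6,7: 1000

1000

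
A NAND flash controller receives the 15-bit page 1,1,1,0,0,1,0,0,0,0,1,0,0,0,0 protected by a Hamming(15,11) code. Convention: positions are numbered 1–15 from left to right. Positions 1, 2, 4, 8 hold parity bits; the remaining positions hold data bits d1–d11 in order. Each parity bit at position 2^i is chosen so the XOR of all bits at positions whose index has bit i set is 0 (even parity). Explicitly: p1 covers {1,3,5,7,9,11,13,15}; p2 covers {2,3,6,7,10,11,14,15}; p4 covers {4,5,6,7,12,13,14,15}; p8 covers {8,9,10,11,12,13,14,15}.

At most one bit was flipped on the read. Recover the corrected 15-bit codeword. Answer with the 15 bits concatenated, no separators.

s1 (pos 1,3,5,7,9,11,13,15): 1⊕1⊕0⊕0⊕0⊕1⊕0⊕0 = 1
s2 (pos 2,3,6,7,10,11,14,15): 1⊕1⊕1⊕0⊕0⊕1⊕0⊕0 = 0
s4 (pos 4,5,6,7,12,13,14,15): 0⊕0⊕1⊕0⊕0⊕0⊕0⊕0 = 1
s8 (pos 8,9,10,11,12,13,14,15): 0⊕0⊕0⊕1⊕0⊕0⊕0⊕0 = 1
Syndrome s8…s1 = 1101 → error at position 13.
Flip position 13: 111001000010000 → 111001000010100

111001000010100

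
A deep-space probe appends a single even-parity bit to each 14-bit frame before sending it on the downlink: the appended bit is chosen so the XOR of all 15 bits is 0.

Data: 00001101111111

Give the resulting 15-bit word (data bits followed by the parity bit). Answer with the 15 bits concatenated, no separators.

000011011111111

XOR of the 14 data bits: 0⊕0⊕0⊕0⊕1⊕1⊕0⊕1⊕1⊕1⊕1⊕1⊕1⊕1 = 1
Parity bit = 1 (so all 15 bits XOR to 0).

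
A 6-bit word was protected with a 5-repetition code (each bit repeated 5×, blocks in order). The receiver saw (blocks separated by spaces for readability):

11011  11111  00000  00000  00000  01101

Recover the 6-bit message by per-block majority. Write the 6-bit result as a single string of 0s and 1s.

110001

Block 1 (11011): 4 ones → 1
Block 2 (11111): 5 ones → 1
Block 3 (00000): 0 ones → 0
Block 4 (00000): 0 ones → 0
Block 5 (00000): 0 ones → 0
Block 6 (01101): 3 ones → 1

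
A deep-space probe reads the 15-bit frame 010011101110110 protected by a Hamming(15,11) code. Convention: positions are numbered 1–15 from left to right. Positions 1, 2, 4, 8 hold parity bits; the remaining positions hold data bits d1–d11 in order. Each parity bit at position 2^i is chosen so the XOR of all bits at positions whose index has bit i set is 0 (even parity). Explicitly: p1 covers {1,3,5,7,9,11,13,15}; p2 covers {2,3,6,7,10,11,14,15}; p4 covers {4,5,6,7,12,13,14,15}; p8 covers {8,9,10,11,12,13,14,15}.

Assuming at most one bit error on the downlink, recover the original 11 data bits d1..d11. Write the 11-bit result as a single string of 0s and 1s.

01111110010

s1 (pos 1,3,5,7,9,11,13,15): 0⊕0⊕1⊕1⊕1⊕1⊕1⊕0 = 1
s2 (pos 2,3,6,7,10,11,14,15): 1⊕0⊕1⊕1⊕1⊕1⊕1⊕0 = 0
s4 (pos 4,5,6,7,12,13,14,15): 0⊕1⊕1⊕1⊕0⊕1⊕1⊕0 = 1
s8 (pos 8,9,10,11,12,13,14,15): 0⊕1⊕1⊕1⊕0⊕1⊕1⊕0 = 1
Syndrome s8…s1 = 1101 → error at position 13.
Flip position 13: 010011101110110 → 010011101110010
Read data bits from positions 3,5,6,7,9,10,11,12,13,14,15: 01111110010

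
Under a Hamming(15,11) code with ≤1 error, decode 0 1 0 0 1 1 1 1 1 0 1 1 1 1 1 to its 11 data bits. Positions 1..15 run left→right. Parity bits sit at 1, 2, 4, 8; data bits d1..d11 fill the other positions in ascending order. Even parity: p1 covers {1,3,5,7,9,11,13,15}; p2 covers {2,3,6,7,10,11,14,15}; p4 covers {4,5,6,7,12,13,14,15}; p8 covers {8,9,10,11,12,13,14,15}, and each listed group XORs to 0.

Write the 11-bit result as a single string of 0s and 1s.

01111010111

s1 (pos 1,3,5,7,9,11,13,15): 0⊕0⊕1⊕1⊕1⊕1⊕1⊕1 = 0
s2 (pos 2,3,6,7,10,11,14,15): 1⊕0⊕1⊕1⊕0⊕1⊕1⊕1 = 0
s4 (pos 4,5,6,7,12,13,14,15): 0⊕1⊕1⊕1⊕1⊕1⊕1⊕1 = 1
s8 (pos 8,9,10,11,12,13,14,15): 1⊕1⊕0⊕1⊕1⊕1⊕1⊕1 = 1
Syndrome s8…s1 = 1100 → error at position 12.
Flip position 12: 010011111011111 → 010011111010111
Read data bits from positions 3,5,6,7,9,10,11,12,13,14,15: 01111010111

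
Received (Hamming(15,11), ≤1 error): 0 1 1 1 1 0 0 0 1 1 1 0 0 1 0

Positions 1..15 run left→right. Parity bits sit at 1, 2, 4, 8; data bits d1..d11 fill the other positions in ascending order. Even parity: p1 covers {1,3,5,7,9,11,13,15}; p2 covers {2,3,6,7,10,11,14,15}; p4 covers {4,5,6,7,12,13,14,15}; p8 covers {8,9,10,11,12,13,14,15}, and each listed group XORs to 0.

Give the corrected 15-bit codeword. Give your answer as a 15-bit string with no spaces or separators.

011111001110010

s1 (pos 1,3,5,7,9,11,13,15): 0⊕1⊕1⊕0⊕1⊕1⊕0⊕0 = 0
s2 (pos 2,3,6,7,10,11,14,15): 1⊕1⊕0⊕0⊕1⊕1⊕1⊕0 = 1
s4 (pos 4,5,6,7,12,13,14,15): 1⊕1⊕0⊕0⊕0⊕0⊕1⊕0 = 1
s8 (pos 8,9,10,11,12,13,14,15): 0⊕1⊕1⊕1⊕0⊕0⊕1⊕0 = 0
Syndrome s8…s1 = 0110 → error at position 6.
Flip position 6: 011110001110010 → 011111001110010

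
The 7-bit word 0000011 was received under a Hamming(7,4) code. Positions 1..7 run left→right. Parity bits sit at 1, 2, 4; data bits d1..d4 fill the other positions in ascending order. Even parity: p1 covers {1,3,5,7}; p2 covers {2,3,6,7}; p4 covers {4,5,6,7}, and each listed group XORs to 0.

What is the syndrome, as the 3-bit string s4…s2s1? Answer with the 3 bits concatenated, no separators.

s1 (pos 1,3,5,7): 0⊕0⊕0⊕1 = 1
s2 (pos 2,3,6,7): 0⊕0⊕1⊕1 = 0
s4 (pos 4,5,6,7): 0⊕0⊕1⊕1 = 0
Syndrome s4…s1 = 001 → error at position 1.

001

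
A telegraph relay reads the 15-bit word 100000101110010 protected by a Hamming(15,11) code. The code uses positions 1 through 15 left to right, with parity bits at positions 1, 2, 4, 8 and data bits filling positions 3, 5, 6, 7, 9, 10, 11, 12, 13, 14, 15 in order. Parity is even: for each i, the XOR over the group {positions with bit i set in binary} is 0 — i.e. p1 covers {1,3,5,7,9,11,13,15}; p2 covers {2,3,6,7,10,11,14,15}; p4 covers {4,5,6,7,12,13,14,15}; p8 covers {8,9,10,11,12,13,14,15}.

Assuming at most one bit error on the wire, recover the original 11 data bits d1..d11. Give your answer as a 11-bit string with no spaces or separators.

00011110010

s1 (pos 1,3,5,7,9,11,13,15): 1⊕0⊕0⊕1⊕1⊕1⊕0⊕0 = 0
s2 (pos 2,3,6,7,10,11,14,15): 0⊕0⊕0⊕1⊕1⊕1⊕1⊕0 = 0
s4 (pos 4,5,6,7,12,13,14,15): 0⊕0⊕0⊕1⊕0⊕0⊕1⊕0 = 0
s8 (pos 8,9,10,11,12,13,14,15): 0⊕1⊕1⊕1⊕0⊕0⊕1⊕0 = 0
Syndrome s8…s1 = 0000 → no error.
Read data bits from positions 3,5,6,7,9,10,11,12,13,14,15: 00011110010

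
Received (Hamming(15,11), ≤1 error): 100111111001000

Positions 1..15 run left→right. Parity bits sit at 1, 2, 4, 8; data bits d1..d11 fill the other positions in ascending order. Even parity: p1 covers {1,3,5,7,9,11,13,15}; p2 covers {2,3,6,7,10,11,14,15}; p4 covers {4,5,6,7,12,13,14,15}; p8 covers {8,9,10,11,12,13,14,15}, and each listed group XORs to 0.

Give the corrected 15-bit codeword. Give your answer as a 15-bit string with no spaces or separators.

100111111000000

s1 (pos 1,3,5,7,9,11,13,15): 1⊕0⊕1⊕1⊕1⊕0⊕0⊕0 = 0
s2 (pos 2,3,6,7,10,11,14,15): 0⊕0⊕1⊕1⊕0⊕0⊕0⊕0 = 0
s4 (pos 4,5,6,7,12,13,14,15): 1⊕1⊕1⊕1⊕1⊕0⊕0⊕0 = 1
s8 (pos 8,9,10,11,12,13,14,15): 1⊕1⊕0⊕0⊕1⊕0⊕0⊕0 = 1
Syndrome s8…s1 = 1100 → error at position 12.
Flip position 12: 100111111001000 → 100111111000000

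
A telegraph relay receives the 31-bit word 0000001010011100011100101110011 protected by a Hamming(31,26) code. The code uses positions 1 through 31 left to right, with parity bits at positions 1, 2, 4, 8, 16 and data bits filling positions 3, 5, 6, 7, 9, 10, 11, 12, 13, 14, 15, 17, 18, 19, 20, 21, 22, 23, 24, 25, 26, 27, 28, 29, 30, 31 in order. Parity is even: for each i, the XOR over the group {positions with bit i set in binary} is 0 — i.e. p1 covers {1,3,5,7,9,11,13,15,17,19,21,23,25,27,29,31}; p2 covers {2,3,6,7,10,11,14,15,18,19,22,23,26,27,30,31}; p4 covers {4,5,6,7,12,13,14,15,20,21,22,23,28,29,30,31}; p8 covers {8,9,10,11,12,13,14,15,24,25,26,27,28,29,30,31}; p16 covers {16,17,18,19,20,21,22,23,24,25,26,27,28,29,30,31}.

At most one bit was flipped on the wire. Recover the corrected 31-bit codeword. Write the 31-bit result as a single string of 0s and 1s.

s1 (pos 1,3,5,7,9,11,13,15,17,19,21,23,25,27,29,31): 0⊕0⊕0⊕1⊕1⊕0⊕1⊕0⊕0⊕1⊕0⊕1⊕1⊕1⊕0⊕1 = 0
s2 (pos 2,3,6,7,10,11,14,15,18,19,22,23,26,27,30,31): 0⊕0⊕0⊕1⊕0⊕0⊕1⊕0⊕1⊕1⊕0⊕1⊕1⊕1⊕1⊕1 = 1
s4 (pos 4,5,6,7,12,13,14,15,20,21,22,23,28,29,30,31): 0⊕0⊕0⊕1⊕1⊕1⊕1⊕0⊕1⊕0⊕0⊕1⊕0⊕0⊕1⊕1 = 0
s8 (pos 8,9,10,11,12,13,14,15,24,25,26,27,28,29,30,31): 0⊕1⊕0⊕0⊕1⊕1⊕1⊕0⊕0⊕1⊕1⊕1⊕0⊕0⊕1⊕1 = 1
s16 (pos 16,17,18,19,20,21,22,23,24,25,26,27,28,29,30,31): 0⊕0⊕1⊕1⊕1⊕0⊕0⊕1⊕0⊕1⊕1⊕1⊕0⊕0⊕1⊕1 = 1
Syndrome s16…s1 = 11010 → error at position 26.
Flip position 26: 0000001010011100011100101110011 → 0000001010011100011100101010011

0000001010011100011100101010011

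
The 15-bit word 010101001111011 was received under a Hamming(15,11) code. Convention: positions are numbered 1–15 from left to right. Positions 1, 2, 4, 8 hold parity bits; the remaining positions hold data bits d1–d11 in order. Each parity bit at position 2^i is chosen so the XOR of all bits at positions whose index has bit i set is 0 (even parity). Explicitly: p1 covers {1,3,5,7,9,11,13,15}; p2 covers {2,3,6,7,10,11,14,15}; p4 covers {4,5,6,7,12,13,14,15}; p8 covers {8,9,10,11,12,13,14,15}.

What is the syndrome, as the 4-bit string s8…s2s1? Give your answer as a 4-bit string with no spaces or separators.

s1 (pos 1,3,5,7,9,11,13,15): 0⊕0⊕0⊕0⊕1⊕1⊕0⊕1 = 1
s2 (pos 2,3,6,7,10,11,14,15): 1⊕0⊕1⊕0⊕1⊕1⊕1⊕1 = 0
s4 (pos 4,5,6,7,12,13,14,15): 1⊕0⊕1⊕0⊕1⊕0⊕1⊕1 = 1
s8 (pos 8,9,10,11,12,13,14,15): 0⊕1⊕1⊕1⊕1⊕0⊕1⊕1 = 0
Syndrome s8…s1 = 0101 → error at position 5.

0101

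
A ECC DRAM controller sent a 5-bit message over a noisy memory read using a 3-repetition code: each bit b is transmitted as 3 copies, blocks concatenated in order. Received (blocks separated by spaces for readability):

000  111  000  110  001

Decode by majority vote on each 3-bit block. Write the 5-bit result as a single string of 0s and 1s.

Block 1 (000): 0 ones → 0
Block 2 (111): 3 ones → 1
Block 3 (000): 0 ones → 0
Block 4 (110): 2 ones → 1
Block 5 (001): 1 one → 0

01010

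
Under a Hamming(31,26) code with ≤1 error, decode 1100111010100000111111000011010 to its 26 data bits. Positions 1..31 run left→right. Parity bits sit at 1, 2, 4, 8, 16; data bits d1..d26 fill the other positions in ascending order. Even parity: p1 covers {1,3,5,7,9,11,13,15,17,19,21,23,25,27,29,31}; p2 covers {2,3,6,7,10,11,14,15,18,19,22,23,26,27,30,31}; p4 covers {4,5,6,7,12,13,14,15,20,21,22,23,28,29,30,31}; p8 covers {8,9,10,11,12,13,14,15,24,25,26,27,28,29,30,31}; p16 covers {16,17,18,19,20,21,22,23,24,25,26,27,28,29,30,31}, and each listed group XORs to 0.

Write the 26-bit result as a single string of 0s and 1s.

01111010000111111000001010

s1 (pos 1,3,5,7,9,11,13,15,17,19,21,23,25,27,29,31): 1⊕0⊕1⊕1⊕1⊕1⊕0⊕0⊕1⊕1⊕1⊕0⊕0⊕1⊕0⊕0 = 1
s2 (pos 2,3,6,7,10,11,14,15,18,19,22,23,26,27,30,31): 1⊕0⊕1⊕1⊕0⊕1⊕0⊕0⊕1⊕1⊕1⊕0⊕0⊕1⊕1⊕0 = 1
s4 (pos 4,5,6,7,12,13,14,15,20,21,22,23,28,29,30,31): 0⊕1⊕1⊕1⊕0⊕0⊕0⊕0⊕1⊕1⊕1⊕0⊕1⊕0⊕1⊕0 = 0
s8 (pos 8,9,10,11,12,13,14,15,24,25,26,27,28,29,30,31): 0⊕1⊕0⊕1⊕0⊕0⊕0⊕0⊕0⊕0⊕0⊕1⊕1⊕0⊕1⊕0 = 1
s16 (pos 16,17,18,19,20,21,22,23,24,25,26,27,28,29,30,31): 0⊕1⊕1⊕1⊕1⊕1⊕1⊕0⊕0⊕0⊕0⊕1⊕1⊕0⊕1⊕0 = 1
Syndrome s16…s1 = 11011 → error at position 27.
Flip position 27: 1100111010100000111111000011010 → 1100111010100000111111000001010
Read data bits from positions 3,5,6,7,9,10,11,12,13,14,15,17,18,19,20,21,22,23,24,25,26,27,28,29,30,31: 01111010000111111000001010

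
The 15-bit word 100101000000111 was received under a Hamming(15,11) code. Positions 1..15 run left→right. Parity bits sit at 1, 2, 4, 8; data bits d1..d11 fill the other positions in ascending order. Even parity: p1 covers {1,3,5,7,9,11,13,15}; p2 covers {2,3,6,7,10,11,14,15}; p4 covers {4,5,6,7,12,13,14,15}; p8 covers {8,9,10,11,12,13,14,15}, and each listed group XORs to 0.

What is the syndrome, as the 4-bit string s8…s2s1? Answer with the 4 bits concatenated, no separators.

s1 (pos 1,3,5,7,9,11,13,15): 1⊕0⊕0⊕0⊕0⊕0⊕1⊕1 = 1
s2 (pos 2,3,6,7,10,11,14,15): 0⊕0⊕1⊕0⊕0⊕0⊕1⊕1 = 1
s4 (pos 4,5,6,7,12,13,14,15): 1⊕0⊕1⊕0⊕0⊕1⊕1⊕1 = 1
s8 (pos 8,9,10,11,12,13,14,15): 0⊕0⊕0⊕0⊕0⊕1⊕1⊕1 = 1
Syndrome s8…s1 = 1111 → error at position 15.

1111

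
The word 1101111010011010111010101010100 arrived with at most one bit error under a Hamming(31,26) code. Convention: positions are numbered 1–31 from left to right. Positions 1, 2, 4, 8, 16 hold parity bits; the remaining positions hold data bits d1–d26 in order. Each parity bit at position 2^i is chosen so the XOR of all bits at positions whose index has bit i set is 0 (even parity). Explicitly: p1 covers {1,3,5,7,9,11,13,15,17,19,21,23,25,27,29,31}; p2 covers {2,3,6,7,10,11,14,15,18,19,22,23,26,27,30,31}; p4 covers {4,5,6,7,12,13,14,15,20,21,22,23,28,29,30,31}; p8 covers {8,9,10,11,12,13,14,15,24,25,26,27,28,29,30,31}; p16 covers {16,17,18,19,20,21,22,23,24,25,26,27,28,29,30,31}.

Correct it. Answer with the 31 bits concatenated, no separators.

1101111000011010111010101010100

s1 (pos 1,3,5,7,9,11,13,15,17,19,21,23,25,27,29,31): 1⊕0⊕1⊕1⊕1⊕0⊕1⊕1⊕1⊕1⊕1⊕1⊕1⊕1⊕1⊕0 = 1
s2 (pos 2,3,6,7,10,11,14,15,18,19,22,23,26,27,30,31): 1⊕0⊕1⊕1⊕0⊕0⊕0⊕1⊕1⊕1⊕0⊕1⊕0⊕1⊕0⊕0 = 0
s4 (pos 4,5,6,7,12,13,14,15,20,21,22,23,28,29,30,31): 1⊕1⊕1⊕1⊕1⊕1⊕0⊕1⊕0⊕1⊕0⊕1⊕0⊕1⊕0⊕0 = 0
s8 (pos 8,9,10,11,12,13,14,15,24,25,26,27,28,29,30,31): 0⊕1⊕0⊕0⊕1⊕1⊕0⊕1⊕0⊕1⊕0⊕1⊕0⊕1⊕0⊕0 = 1
s16 (pos 16,17,18,19,20,21,22,23,24,25,26,27,28,29,30,31): 0⊕1⊕1⊕1⊕0⊕1⊕0⊕1⊕0⊕1⊕0⊕1⊕0⊕1⊕0⊕0 = 0
Syndrome s16…s1 = 01001 → error at position 9.
Flip position 9: 1101111010011010111010101010100 → 1101111000011010111010101010100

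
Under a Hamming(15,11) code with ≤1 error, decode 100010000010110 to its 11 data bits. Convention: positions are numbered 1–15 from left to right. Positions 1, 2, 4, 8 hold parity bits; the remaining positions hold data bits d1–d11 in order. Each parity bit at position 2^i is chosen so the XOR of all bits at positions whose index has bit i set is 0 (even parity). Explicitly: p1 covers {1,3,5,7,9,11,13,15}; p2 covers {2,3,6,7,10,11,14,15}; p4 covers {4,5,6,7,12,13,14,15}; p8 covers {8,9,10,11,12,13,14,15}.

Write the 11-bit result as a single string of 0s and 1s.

01000011110

s1 (pos 1,3,5,7,9,11,13,15): 1⊕0⊕1⊕0⊕0⊕1⊕1⊕0 = 0
s2 (pos 2,3,6,7,10,11,14,15): 0⊕0⊕0⊕0⊕0⊕1⊕1⊕0 = 0
s4 (pos 4,5,6,7,12,13,14,15): 0⊕1⊕0⊕0⊕0⊕1⊕1⊕0 = 1
s8 (pos 8,9,10,11,12,13,14,15): 0⊕0⊕0⊕1⊕0⊕1⊕1⊕0 = 1
Syndrome s8…s1 = 1100 → error at position 12.
Flip position 12: 100010000010110 → 100010000011110
Read data bits from positions 3,5,6,7,9,10,11,12,13,14,15: 01000011110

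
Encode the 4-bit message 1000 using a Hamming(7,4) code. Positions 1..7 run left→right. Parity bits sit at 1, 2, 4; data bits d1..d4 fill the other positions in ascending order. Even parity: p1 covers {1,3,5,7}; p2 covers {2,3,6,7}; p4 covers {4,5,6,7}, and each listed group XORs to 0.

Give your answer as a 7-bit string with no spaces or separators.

1110000

Place data at non-parity positions: p1 p2 1 p4 0 0 0
p1 (pos 1,3,5,7): XOR of data positions = 1⊕0⊕0 = 1
p2 (pos 2,3,6,7): XOR of data positions = 1⊕0⊕0 = 1
p4 (pos 4,5,6,7): XOR of data positions = 0⊕0⊕0 = 0
Codeword: 1110000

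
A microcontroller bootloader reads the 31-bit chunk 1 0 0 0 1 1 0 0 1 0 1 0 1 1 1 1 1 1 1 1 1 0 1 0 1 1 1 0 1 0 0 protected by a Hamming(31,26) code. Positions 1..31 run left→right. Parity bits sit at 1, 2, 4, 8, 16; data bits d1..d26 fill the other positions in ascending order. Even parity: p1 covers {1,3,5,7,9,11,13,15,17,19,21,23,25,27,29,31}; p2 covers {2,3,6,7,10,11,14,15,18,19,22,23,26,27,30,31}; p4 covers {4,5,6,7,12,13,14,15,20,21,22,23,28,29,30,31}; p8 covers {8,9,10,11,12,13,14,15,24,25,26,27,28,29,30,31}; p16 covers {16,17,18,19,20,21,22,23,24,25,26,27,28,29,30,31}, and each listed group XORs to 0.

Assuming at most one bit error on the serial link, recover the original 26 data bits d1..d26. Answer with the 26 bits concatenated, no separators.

s1 (pos 1,3,5,7,9,11,13,15,17,19,21,23,25,27,29,31): 1⊕0⊕1⊕0⊕1⊕1⊕1⊕1⊕1⊕1⊕1⊕1⊕1⊕1⊕1⊕0 = 1
s2 (pos 2,3,6,7,10,11,14,15,18,19,22,23,26,27,30,31): 0⊕0⊕1⊕0⊕0⊕1⊕1⊕1⊕1⊕1⊕0⊕1⊕1⊕1⊕0⊕0 = 1
s4 (pos 4,5,6,7,12,13,14,15,20,21,22,23,28,29,30,31): 0⊕1⊕1⊕0⊕0⊕1⊕1⊕1⊕1⊕1⊕0⊕1⊕0⊕1⊕0⊕0 = 1
s8 (pos 8,9,10,11,12,13,14,15,24,25,26,27,28,29,30,31): 0⊕1⊕0⊕1⊕0⊕1⊕1⊕1⊕0⊕1⊕1⊕1⊕0⊕1⊕0⊕0 = 1
s16 (pos 16,17,18,19,20,21,22,23,24,25,26,27,28,29,30,31): 1⊕1⊕1⊕1⊕1⊕1⊕0⊕1⊕0⊕1⊕1⊕1⊕0⊕1⊕0⊕0 = 1
Syndrome s16…s1 = 11111 → error at position 31.
Flip position 31: 1000110010101111111110101110100 → 1000110010101111111110101110101
Read data bits from positions 3,5,6,7,9,10,11,12,13,14,15,17,18,19,20,21,22,23,24,25,26,27,28,29,30,31: 01101010111111110101110101

01101010111111110101110101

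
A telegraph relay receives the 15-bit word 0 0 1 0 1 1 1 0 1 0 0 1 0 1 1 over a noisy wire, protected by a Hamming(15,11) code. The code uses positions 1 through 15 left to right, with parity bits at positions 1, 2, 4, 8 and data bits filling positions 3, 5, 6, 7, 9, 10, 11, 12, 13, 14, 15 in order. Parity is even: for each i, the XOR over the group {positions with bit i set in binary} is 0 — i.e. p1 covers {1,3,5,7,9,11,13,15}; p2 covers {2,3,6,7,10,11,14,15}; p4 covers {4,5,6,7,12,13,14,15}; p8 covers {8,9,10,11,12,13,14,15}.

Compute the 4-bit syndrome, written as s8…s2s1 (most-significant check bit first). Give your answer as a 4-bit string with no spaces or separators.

s1 (pos 1,3,5,7,9,11,13,15): 0⊕1⊕1⊕1⊕1⊕0⊕0⊕1 = 1
s2 (pos 2,3,6,7,10,11,14,15): 0⊕1⊕1⊕1⊕0⊕0⊕1⊕1 = 1
s4 (pos 4,5,6,7,12,13,14,15): 0⊕1⊕1⊕1⊕1⊕0⊕1⊕1 = 0
s8 (pos 8,9,10,11,12,13,14,15): 0⊕1⊕0⊕0⊕1⊕0⊕1⊕1 = 0
Syndrome s8…s1 = 0011 → error at position 3.

0011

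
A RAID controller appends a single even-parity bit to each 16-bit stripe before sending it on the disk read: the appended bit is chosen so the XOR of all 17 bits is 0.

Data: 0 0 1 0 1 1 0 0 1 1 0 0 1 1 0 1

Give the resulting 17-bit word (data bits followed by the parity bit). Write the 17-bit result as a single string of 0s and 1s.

00101100110011010

XOR of the 16 data bits: 0⊕0⊕1⊕0⊕1⊕1⊕0⊕0⊕1⊕1⊕0⊕0⊕1⊕1⊕0⊕1 = 0
Parity bit = 0 (so all 17 bits XOR to 0).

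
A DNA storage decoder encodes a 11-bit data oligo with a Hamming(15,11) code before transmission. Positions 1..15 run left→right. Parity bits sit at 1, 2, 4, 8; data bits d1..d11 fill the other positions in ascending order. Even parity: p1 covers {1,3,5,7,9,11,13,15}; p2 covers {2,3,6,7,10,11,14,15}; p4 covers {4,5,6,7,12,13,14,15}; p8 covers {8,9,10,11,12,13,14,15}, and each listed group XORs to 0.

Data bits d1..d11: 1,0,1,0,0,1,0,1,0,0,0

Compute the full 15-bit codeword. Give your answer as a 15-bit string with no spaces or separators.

Place data at non-parity positions: p1 p2 1 p4 0 1 0 p8 0 1 0 1 0 0 0
p1 (pos 1,3,5,7,9,11,13,15): XOR of data positions = 1⊕0⊕0⊕0⊕0⊕0⊕0 = 1
p2 (pos 2,3,6,7,10,11,14,15): XOR of data positions = 1⊕1⊕0⊕1⊕0⊕0⊕0 = 1
p4 (pos 4,5,6,7,12,13,14,15): XOR of data positions = 0⊕1⊕0⊕1⊕0⊕0⊕0 = 0
p8 (pos 8,9,10,11,12,13,14,15): XOR of data positions = 0⊕1⊕0⊕1⊕0⊕0⊕0 = 0
Codeword: 111001000101000

111001000101000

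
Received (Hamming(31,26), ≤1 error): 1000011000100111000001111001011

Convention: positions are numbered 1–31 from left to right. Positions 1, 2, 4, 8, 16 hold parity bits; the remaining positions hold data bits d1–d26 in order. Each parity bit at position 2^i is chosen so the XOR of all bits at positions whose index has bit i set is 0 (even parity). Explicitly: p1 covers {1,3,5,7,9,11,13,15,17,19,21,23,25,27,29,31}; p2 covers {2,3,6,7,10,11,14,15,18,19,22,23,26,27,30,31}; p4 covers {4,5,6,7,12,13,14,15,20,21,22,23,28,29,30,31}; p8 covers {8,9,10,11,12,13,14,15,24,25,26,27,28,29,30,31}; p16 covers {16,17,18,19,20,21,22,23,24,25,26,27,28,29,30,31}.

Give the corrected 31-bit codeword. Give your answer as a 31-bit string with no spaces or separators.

s1 (pos 1,3,5,7,9,11,13,15,17,19,21,23,25,27,29,31): 1⊕0⊕0⊕1⊕0⊕1⊕0⊕1⊕0⊕0⊕0⊕1⊕1⊕0⊕0⊕1 = 1
s2 (pos 2,3,6,7,10,11,14,15,18,19,22,23,26,27,30,31): 0⊕0⊕1⊕1⊕0⊕1⊕1⊕1⊕0⊕0⊕1⊕1⊕0⊕0⊕1⊕1 = 1
s4 (pos 4,5,6,7,12,13,14,15,20,21,22,23,28,29,30,31): 0⊕0⊕1⊕1⊕0⊕0⊕1⊕1⊕0⊕0⊕1⊕1⊕1⊕0⊕1⊕1 = 1
s8 (pos 8,9,10,11,12,13,14,15,24,25,26,27,28,29,30,31): 0⊕0⊕0⊕1⊕0⊕0⊕1⊕1⊕1⊕1⊕0⊕0⊕1⊕0⊕1⊕1 = 0
s16 (pos 16,17,18,19,20,21,22,23,24,25,26,27,28,29,30,31): 1⊕0⊕0⊕0⊕0⊕0⊕1⊕1⊕1⊕1⊕0⊕0⊕1⊕0⊕1⊕1 = 0
Syndrome s16…s1 = 00111 → error at position 7.
Flip position 7: 1000011000100111000001111001011 → 1000010000100111000001111001011

1000010000100111000001111001011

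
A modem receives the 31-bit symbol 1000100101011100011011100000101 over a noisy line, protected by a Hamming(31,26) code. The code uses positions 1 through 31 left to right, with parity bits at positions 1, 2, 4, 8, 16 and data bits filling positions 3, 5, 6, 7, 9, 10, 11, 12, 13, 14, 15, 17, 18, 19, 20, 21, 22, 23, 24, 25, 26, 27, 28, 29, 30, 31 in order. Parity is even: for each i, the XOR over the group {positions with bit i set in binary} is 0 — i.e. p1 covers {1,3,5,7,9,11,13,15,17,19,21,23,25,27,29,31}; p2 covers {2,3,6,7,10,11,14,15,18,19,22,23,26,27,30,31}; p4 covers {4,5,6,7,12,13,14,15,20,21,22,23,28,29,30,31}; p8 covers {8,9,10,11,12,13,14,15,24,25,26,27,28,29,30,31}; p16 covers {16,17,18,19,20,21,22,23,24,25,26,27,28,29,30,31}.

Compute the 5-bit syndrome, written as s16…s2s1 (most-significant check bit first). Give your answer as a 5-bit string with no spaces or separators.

11110

s1 (pos 1,3,5,7,9,11,13,15,17,19,21,23,25,27,29,31): 1⊕0⊕1⊕0⊕0⊕0⊕1⊕0⊕0⊕1⊕1⊕1⊕0⊕0⊕1⊕1 = 0
s2 (pos 2,3,6,7,10,11,14,15,18,19,22,23,26,27,30,31): 0⊕0⊕0⊕0⊕1⊕0⊕1⊕0⊕1⊕1⊕1⊕1⊕0⊕0⊕0⊕1 = 1
s4 (pos 4,5,6,7,12,13,14,15,20,21,22,23,28,29,30,31): 0⊕1⊕0⊕0⊕1⊕1⊕1⊕0⊕0⊕1⊕1⊕1⊕0⊕1⊕0⊕1 = 1
s8 (pos 8,9,10,11,12,13,14,15,24,25,26,27,28,29,30,31): 1⊕0⊕1⊕0⊕1⊕1⊕1⊕0⊕0⊕0⊕0⊕0⊕0⊕1⊕0⊕1 = 1
s16 (pos 16,17,18,19,20,21,22,23,24,25,26,27,28,29,30,31): 0⊕0⊕1⊕1⊕0⊕1⊕1⊕1⊕0⊕0⊕0⊕0⊕0⊕1⊕0⊕1 = 1
Syndrome s16…s1 = 11110 → error at position 30.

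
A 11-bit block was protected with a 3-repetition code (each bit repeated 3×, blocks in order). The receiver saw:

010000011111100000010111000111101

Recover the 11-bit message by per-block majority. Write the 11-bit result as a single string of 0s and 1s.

00110001011

Block 1 (010): 1 one → 0
Block 2 (000): 0 ones → 0
Block 3 (011): 2 ones → 1
Block 4 (111): 3 ones → 1
Block 5 (100): 1 one → 0
Block 6 (000): 0 ones → 0
Block 7 (010): 1 one → 0
Block 8 (111): 3 ones → 1
Block 9 (000): 0 ones → 0
Block 10 (111): 3 ones → 1
Block 11 (101): 2 ones → 1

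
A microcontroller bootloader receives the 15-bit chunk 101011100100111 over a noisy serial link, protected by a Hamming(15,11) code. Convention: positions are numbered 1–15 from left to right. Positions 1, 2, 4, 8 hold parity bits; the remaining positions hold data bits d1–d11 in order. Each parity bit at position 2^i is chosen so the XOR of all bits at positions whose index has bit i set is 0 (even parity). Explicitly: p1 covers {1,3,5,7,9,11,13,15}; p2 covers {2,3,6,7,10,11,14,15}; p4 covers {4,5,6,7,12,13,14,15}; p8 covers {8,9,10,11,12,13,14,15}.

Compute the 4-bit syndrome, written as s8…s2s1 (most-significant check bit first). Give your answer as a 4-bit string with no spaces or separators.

s1 (pos 1,3,5,7,9,11,13,15): 1⊕1⊕1⊕1⊕0⊕0⊕1⊕1 = 0
s2 (pos 2,3,6,7,10,11,14,15): 0⊕1⊕1⊕1⊕1⊕0⊕1⊕1 = 0
s4 (pos 4,5,6,7,12,13,14,15): 0⊕1⊕1⊕1⊕0⊕1⊕1⊕1 = 0
s8 (pos 8,9,10,11,12,13,14,15): 0⊕0⊕1⊕0⊕0⊕1⊕1⊕1 = 0
Syndrome s8…s1 = 0000 → no error.

0000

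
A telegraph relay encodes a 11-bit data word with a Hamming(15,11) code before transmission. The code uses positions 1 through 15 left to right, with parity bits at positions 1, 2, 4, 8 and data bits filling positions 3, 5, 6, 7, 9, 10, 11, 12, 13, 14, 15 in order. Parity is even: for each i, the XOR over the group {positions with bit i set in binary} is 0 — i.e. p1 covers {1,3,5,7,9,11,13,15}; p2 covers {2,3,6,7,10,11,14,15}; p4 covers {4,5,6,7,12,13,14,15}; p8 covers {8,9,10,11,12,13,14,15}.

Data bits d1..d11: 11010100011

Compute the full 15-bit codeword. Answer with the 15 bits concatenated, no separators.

Place data at non-parity positions: p1 p2 1 p4 1 0 1 p8 0 1 0 0 0 1 1
p1 (pos 1,3,5,7,9,11,13,15): XOR of data positions = 1⊕1⊕1⊕0⊕0⊕0⊕1 = 0
p2 (pos 2,3,6,7,10,11,14,15): XOR of data positions = 1⊕0⊕1⊕1⊕0⊕1⊕1 = 1
p4 (pos 4,5,6,7,12,13,14,15): XOR of data positions = 1⊕0⊕1⊕0⊕0⊕1⊕1 = 0
p8 (pos 8,9,10,11,12,13,14,15): XOR of data positions = 0⊕1⊕0⊕0⊕0⊕1⊕1 = 1
Codeword: 011010110100011

011010110100011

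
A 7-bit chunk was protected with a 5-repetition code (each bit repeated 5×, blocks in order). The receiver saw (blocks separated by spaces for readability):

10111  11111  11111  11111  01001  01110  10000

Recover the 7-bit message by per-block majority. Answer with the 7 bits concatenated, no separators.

Block 1 (10111): 4 ones → 1
Block 2 (11111): 5 ones → 1
Block 3 (11111): 5 ones → 1
Block 4 (11111): 5 ones → 1
Block 5 (01001): 2 ones → 0
Block 6 (01110): 3 ones → 1
Block 7 (10000): 1 one → 0

1111010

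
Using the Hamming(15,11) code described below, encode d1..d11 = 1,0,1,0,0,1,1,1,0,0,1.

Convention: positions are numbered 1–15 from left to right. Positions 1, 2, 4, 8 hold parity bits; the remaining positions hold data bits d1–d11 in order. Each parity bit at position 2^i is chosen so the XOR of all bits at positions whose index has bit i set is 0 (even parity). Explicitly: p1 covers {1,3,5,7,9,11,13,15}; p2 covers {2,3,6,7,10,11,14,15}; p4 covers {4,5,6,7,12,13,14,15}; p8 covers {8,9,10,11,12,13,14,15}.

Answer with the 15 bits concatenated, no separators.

Place data at non-parity positions: p1 p2 1 p4 0 1 0 p8 0 1 1 1 0 0 1
p1 (pos 1,3,5,7,9,11,13,15): XOR of data positions = 1⊕0⊕0⊕0⊕1⊕0⊕1 = 1
p2 (pos 2,3,6,7,10,11,14,15): XOR of data positions = 1⊕1⊕0⊕1⊕1⊕0⊕1 = 1
p4 (pos 4,5,6,7,12,13,14,15): XOR of data positions = 0⊕1⊕0⊕1⊕0⊕0⊕1 = 1
p8 (pos 8,9,10,11,12,13,14,15): XOR of data positions = 0⊕1⊕1⊕1⊕0⊕0⊕1 = 0
Codeword: 111101000111001

111101000111001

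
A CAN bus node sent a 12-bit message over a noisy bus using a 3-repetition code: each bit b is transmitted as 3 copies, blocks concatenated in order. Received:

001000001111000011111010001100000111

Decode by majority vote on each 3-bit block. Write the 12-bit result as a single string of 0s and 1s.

Block 1 (001): 1 one → 0
Block 2 (000): 0 ones → 0
Block 3 (001): 1 one → 0
Block 4 (111): 3 ones → 1
Block 5 (000): 0 ones → 0
Block 6 (011): 2 ones → 1
Block 7 (111): 3 ones → 1
Block 8 (010): 1 one → 0
Block 9 (001): 1 one → 0
Block 10 (100): 1 one → 0
Block 11 (000): 0 ones → 0
Block 12 (111): 3 ones → 1

000101100001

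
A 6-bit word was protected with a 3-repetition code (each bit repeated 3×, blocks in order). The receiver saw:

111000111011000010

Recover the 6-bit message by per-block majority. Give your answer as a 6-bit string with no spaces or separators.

101100

Block 1 (111): 3 ones → 1
Block 2 (000): 0 ones → 0
Block 3 (111): 3 ones → 1
Block 4 (011): 2 ones → 1
Block 5 (000): 0 ones → 0
Block 6 (010): 1 one → 0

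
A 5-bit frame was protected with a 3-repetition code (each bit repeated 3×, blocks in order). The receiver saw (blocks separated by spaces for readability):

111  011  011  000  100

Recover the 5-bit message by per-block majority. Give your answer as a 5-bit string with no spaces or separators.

Block 1 (111): 3 ones → 1
Block 2 (011): 2 ones → 1
Block 3 (011): 2 ones → 1
Block 4 (000): 0 ones → 0
Block 5 (100): 1 one → 0

11100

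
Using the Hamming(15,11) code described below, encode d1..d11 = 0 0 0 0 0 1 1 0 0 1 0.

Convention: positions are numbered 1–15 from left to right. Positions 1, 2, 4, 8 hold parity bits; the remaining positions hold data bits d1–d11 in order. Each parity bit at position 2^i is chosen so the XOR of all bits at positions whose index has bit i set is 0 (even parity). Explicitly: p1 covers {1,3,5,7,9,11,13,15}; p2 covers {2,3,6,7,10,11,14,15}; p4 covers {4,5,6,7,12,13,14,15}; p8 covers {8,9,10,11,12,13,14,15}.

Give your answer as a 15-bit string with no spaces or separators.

110100010110010

Place data at non-parity positions: p1 p2 0 p4 0 0 0 p8 0 1 1 0 0 1 0
p1 (pos 1,3,5,7,9,11,13,15): XOR of data positions = 0⊕0⊕0⊕0⊕1⊕0⊕0 = 1
p2 (pos 2,3,6,7,10,11,14,15): XOR of data positions = 0⊕0⊕0⊕1⊕1⊕1⊕0 = 1
p4 (pos 4,5,6,7,12,13,14,15): XOR of data positions = 0⊕0⊕0⊕0⊕0⊕1⊕0 = 1
p8 (pos 8,9,10,11,12,13,14,15): XOR of data positions = 0⊕1⊕1⊕0⊕0⊕1⊕0 = 1
Codeword: 110100010110010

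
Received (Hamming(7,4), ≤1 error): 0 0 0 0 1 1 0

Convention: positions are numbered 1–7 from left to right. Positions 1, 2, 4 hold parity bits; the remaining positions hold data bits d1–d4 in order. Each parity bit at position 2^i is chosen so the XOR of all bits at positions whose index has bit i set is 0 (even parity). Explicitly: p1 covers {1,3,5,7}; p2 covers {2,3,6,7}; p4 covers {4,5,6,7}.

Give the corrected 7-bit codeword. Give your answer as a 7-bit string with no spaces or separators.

s1 (pos 1,3,5,7): 0⊕0⊕1⊕0 = 1
s2 (pos 2,3,6,7): 0⊕0⊕1⊕0 = 1
s4 (pos 4,5,6,7): 0⊕1⊕1⊕0 = 0
Syndrome s4…s1 = 011 → error at position 3.
Flip position 3: 0000110 → 0010110

0010110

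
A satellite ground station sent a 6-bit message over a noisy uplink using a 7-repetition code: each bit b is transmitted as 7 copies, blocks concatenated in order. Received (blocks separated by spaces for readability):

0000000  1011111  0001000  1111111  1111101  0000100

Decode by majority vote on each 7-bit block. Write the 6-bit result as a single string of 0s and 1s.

010110

Block 1 (0000000): 0 ones → 0
Block 2 (1011111): 6 ones → 1
Block 3 (0001000): 1 one → 0
Block 4 (1111111): 7 ones → 1
Block 5 (1111101): 6 ones → 1
Block 6 (0000100): 1 one → 0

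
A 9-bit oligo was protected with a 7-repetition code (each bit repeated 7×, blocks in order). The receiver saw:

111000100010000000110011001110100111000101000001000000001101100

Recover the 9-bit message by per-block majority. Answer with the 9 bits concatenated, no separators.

Block 1 (1110001): 4 ones → 1
Block 2 (0001000): 1 one → 0
Block 3 (0000110): 2 ones → 0
Block 4 (0110011): 4 ones → 1
Block 5 (1010011): 4 ones → 1
Block 6 (1000101): 3 ones → 0
Block 7 (0000010): 1 one → 0
Block 8 (0000000): 0 ones → 0
Block 9 (1101100): 4 ones → 1

100110001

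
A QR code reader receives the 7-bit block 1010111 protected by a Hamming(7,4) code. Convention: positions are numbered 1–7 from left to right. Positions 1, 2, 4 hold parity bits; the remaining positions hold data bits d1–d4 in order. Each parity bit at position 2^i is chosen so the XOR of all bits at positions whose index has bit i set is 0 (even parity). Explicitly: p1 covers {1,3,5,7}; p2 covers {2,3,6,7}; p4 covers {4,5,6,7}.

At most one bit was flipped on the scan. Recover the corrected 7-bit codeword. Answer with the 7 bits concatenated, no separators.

1010101

s1 (pos 1,3,5,7): 1⊕1⊕1⊕1 = 0
s2 (pos 2,3,6,7): 0⊕1⊕1⊕1 = 1
s4 (pos 4,5,6,7): 0⊕1⊕1⊕1 = 1
Syndrome s4…s1 = 110 → error at position 6.
Flip position 6: 1010111 → 1010101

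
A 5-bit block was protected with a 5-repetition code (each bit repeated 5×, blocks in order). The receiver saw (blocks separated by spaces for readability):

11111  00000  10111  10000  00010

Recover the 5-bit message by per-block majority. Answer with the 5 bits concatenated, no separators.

Block 1 (11111): 5 ones → 1
Block 2 (00000): 0 ones → 0
Block 3 (10111): 4 ones → 1
Block 4 (10000): 1 one → 0
Block 5 (00010): 1 one → 0

10100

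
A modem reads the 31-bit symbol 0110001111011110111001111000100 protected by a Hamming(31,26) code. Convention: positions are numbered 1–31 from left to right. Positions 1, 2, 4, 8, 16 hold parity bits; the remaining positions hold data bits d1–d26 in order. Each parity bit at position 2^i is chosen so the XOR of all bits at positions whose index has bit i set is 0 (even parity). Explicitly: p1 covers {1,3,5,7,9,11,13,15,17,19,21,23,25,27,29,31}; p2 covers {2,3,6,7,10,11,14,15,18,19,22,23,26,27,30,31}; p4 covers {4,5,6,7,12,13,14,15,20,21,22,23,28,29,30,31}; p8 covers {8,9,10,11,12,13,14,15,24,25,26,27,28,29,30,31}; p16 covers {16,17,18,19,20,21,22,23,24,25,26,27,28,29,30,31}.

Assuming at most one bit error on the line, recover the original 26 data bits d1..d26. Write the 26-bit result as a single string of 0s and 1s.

10011101111111001111000100

s1 (pos 1,3,5,7,9,11,13,15,17,19,21,23,25,27,29,31): 0⊕1⊕0⊕1⊕1⊕0⊕1⊕1⊕1⊕1⊕0⊕1⊕1⊕0⊕1⊕0 = 0
s2 (pos 2,3,6,7,10,11,14,15,18,19,22,23,26,27,30,31): 1⊕1⊕0⊕1⊕1⊕0⊕1⊕1⊕1⊕1⊕1⊕1⊕0⊕0⊕0⊕0 = 0
s4 (pos 4,5,6,7,12,13,14,15,20,21,22,23,28,29,30,31): 0⊕0⊕0⊕1⊕1⊕1⊕1⊕1⊕0⊕0⊕1⊕1⊕0⊕1⊕0⊕0 = 0
s8 (pos 8,9,10,11,12,13,14,15,24,25,26,27,28,29,30,31): 1⊕1⊕1⊕0⊕1⊕1⊕1⊕1⊕1⊕1⊕0⊕0⊕0⊕1⊕0⊕0 = 0
s16 (pos 16,17,18,19,20,21,22,23,24,25,26,27,28,29,30,31): 0⊕1⊕1⊕1⊕0⊕0⊕1⊕1⊕1⊕1⊕0⊕0⊕0⊕1⊕0⊕0 = 0
Syndrome s16…s1 = 00000 → no error.
Read data bits from positions 3,5,6,7,9,10,11,12,13,14,15,17,18,19,20,21,22,23,24,25,26,27,28,29,30,31: 10011101111111001111000100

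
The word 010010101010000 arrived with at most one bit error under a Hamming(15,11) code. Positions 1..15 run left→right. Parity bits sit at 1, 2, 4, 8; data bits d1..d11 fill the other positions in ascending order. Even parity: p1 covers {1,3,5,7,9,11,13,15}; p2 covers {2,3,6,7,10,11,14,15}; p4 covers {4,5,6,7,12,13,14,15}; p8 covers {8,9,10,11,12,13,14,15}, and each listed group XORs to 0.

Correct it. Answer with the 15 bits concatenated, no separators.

000010101010000

s1 (pos 1,3,5,7,9,11,13,15): 0⊕0⊕1⊕1⊕1⊕1⊕0⊕0 = 0
s2 (pos 2,3,6,7,10,11,14,15): 1⊕0⊕0⊕1⊕0⊕1⊕0⊕0 = 1
s4 (pos 4,5,6,7,12,13,14,15): 0⊕1⊕0⊕1⊕0⊕0⊕0⊕0 = 0
s8 (pos 8,9,10,11,12,13,14,15): 0⊕1⊕0⊕1⊕0⊕0⊕0⊕0 = 0
Syndrome s8…s1 = 0010 → error at position 2.
Flip position 2: 010010101010000 → 000010101010000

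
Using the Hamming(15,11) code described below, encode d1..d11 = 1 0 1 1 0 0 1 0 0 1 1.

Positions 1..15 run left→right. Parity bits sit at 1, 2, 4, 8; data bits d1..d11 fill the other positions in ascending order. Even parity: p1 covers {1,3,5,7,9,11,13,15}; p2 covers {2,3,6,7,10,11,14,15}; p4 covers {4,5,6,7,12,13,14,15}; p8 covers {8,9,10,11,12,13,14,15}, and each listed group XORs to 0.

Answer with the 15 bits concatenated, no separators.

Place data at non-parity positions: p1 p2 1 p4 0 1 1 p8 0 0 1 0 0 1 1
p1 (pos 1,3,5,7,9,11,13,15): XOR of data positions = 1⊕0⊕1⊕0⊕1⊕0⊕1 = 0
p2 (pos 2,3,6,7,10,11,14,15): XOR of data positions = 1⊕1⊕1⊕0⊕1⊕1⊕1 = 0
p4 (pos 4,5,6,7,12,13,14,15): XOR of data positions = 0⊕1⊕1⊕0⊕0⊕1⊕1 = 0
p8 (pos 8,9,10,11,12,13,14,15): XOR of data positions = 0⊕0⊕1⊕0⊕0⊕1⊕1 = 1
Codeword: 001001110010011

001001110010011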